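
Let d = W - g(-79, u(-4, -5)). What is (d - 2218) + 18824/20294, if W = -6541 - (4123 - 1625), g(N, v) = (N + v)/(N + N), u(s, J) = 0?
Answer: -228440881/20294 ≈ -11257.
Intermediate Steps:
g(N, v) = (N + v)/(2*N) (g(N, v) = (N + v)/((2*N)) = (N + v)*(1/(2*N)) = (N + v)/(2*N))
W = -9039 (W = -6541 - 1*2498 = -6541 - 2498 = -9039)
d = -18079/2 (d = -9039 - (-79 + 0)/(2*(-79)) = -9039 - (-1)*(-79)/(2*79) = -9039 - 1*½ = -9039 - ½ = -18079/2 ≈ -9039.5)
(d - 2218) + 18824/20294 = (-18079/2 - 2218) + 18824/20294 = -22515/2 + 18824*(1/20294) = -22515/2 + 9412/10147 = -228440881/20294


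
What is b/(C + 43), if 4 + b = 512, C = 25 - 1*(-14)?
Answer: 254/41 ≈ 6.1951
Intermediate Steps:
C = 39 (C = 25 + 14 = 39)
b = 508 (b = -4 + 512 = 508)
b/(C + 43) = 508/(39 + 43) = 508/82 = (1/82)*508 = 254/41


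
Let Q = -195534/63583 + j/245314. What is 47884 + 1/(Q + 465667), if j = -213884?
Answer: 173898388171072520283/3631659597428653 ≈ 47884.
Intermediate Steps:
Q = -30783307024/7798900031 (Q = -195534/63583 - 213884/245314 = -195534*1/63583 - 213884*1/245314 = -195534/63583 - 106942/122657 = -30783307024/7798900031 ≈ -3.9471)
47884 + 1/(Q + 465667) = 47884 + 1/(-30783307024/7798900031 + 465667) = 47884 + 1/(3631659597428653/7798900031) = 47884 + 7798900031/3631659597428653 = 173898388171072520283/3631659597428653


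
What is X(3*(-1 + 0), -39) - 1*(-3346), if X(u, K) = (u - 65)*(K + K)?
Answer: 8650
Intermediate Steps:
X(u, K) = 2*K*(-65 + u) (X(u, K) = (-65 + u)*(2*K) = 2*K*(-65 + u))
X(3*(-1 + 0), -39) - 1*(-3346) = 2*(-39)*(-65 + 3*(-1 + 0)) - 1*(-3346) = 2*(-39)*(-65 + 3*(-1)) + 3346 = 2*(-39)*(-65 - 3) + 3346 = 2*(-39)*(-68) + 3346 = 5304 + 3346 = 8650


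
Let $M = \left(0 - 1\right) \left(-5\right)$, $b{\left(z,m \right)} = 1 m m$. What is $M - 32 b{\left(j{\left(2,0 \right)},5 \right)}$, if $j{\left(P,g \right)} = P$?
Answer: $-795$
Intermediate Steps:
$b{\left(z,m \right)} = m^{2}$ ($b{\left(z,m \right)} = m m = m^{2}$)
$M = 5$ ($M = \left(-1\right) \left(-5\right) = 5$)
$M - 32 b{\left(j{\left(2,0 \right)},5 \right)} = 5 - 32 \cdot 5^{2} = 5 - 800 = -795$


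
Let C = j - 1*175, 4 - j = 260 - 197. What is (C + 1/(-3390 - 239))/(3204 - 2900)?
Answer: -849187/1103216 ≈ -0.76974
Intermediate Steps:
j = -59 (j = 4 - (260 - 197) = 4 - 1*63 = 4 - 63 = -59)
C = -234 (C = -59 - 1*175 = -59 - 175 = -234)
(C + 1/(-3390 - 239))/(3204 - 2900) = (-234 + 1/(-3390 - 239))/(3204 - 2900) = (-234 + 1/(-3629))/304 = (-234 - 1/3629)*(1/304) = -849187/3629*1/304 = -849187/1103216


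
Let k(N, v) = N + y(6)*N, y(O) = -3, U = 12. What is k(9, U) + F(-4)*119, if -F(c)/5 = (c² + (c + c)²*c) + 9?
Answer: 137427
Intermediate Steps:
k(N, v) = -2*N (k(N, v) = N - 3*N = -2*N)
F(c) = -45 - 20*c³ - 5*c² (F(c) = -5*((c² + (c + c)²*c) + 9) = -5*((c² + (2*c)²*c) + 9) = -5*((c² + (4*c²)*c) + 9) = -5*((c² + 4*c³) + 9) = -5*(9 + c² + 4*c³) = -45 - 20*c³ - 5*c²)
k(9, U) + F(-4)*119 = -2*9 + (-45 - 20*(-4)³ - 5*(-4)²)*119 = -18 + (-45 - 20*(-64) - 5*16)*119 = -18 + (-45 + 1280 - 80)*119 = -18 + 1155*119 = -18 + 137445 = 137427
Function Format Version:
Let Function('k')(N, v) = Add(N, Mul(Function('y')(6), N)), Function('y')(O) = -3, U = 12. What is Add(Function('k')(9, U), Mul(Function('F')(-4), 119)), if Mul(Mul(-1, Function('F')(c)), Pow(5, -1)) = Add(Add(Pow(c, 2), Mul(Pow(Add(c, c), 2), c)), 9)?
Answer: 137427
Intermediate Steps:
Function('k')(N, v) = Mul(-2, N) (Function('k')(N, v) = Add(N, Mul(-3, N)) = Mul(-2, N))
Function('F')(c) = Add(-45, Mul(-20, Pow(c, 3)), Mul(-5, Pow(c, 2))) (Function('F')(c) = Mul(-5, Add(Add(Pow(c, 2), Mul(Pow(Add(c, c), 2), c)), 9)) = Mul(-5, Add(Add(Pow(c, 2), Mul(Pow(Mul(2, c), 2), c)), 9)) = Mul(-5, Add(Add(Pow(c, 2), Mul(Mul(4, Pow(c, 2)), c)), 9)) = Mul(-5, Add(Add(Pow(c, 2), Mul(4, Pow(c, 3))), 9)) = Mul(-5, Add(9, Pow(c, 2), Mul(4, Pow(c, 3)))) = Add(-45, Mul(-20, Pow(c, 3)), Mul(-5, Pow(c, 2))))
Add(Function('k')(9, U), Mul(Function('F')(-4), 119)) = Add(Mul(-2, 9), Mul(Add(-45, Mul(-20, Pow(-4, 3)), Mul(-5, Pow(-4, 2))), 119)) = Add(-18, Mul(Add(-45, Mul(-20, -64), Mul(-5, 16)), 119)) = Add(-18, Mul(Add(-45, 1280, -80), 119)) = Add(-18, Mul(1155, 119)) = Add(-18, 137445) = 137427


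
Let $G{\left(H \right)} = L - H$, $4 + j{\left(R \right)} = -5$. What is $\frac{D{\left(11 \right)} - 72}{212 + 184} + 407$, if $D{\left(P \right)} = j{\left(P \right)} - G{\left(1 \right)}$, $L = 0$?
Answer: $\frac{40273}{99} \approx 406.8$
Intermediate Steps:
$j{\left(R \right)} = -9$ ($j{\left(R \right)} = -4 - 5 = -9$)
$G{\left(H \right)} = - H$ ($G{\left(H \right)} = 0 - H = - H$)
$D{\left(P \right)} = -8$ ($D{\left(P \right)} = -9 - \left(-1\right) 1 = -9 - -1 = -9 + 1 = -8$)
$\frac{D{\left(11 \right)} - 72}{212 + 184} + 407 = \frac{-8 - 72}{212 + 184} + 407 = - \frac{80}{396} + 407 = \left(-80\right) \frac{1}{396} + 407 = - \frac{20}{99} + 407 = \frac{40273}{99}$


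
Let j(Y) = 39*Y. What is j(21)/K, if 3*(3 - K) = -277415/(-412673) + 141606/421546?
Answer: 213710661544653/695132857847 ≈ 307.44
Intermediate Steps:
K = 695132857847/260940978687 (K = 3 - (-277415/(-412673) + 141606/421546)/3 = 3 - (-277415*(-1/412673) + 141606*(1/421546))/3 = 3 - (277415/412673 + 70803/210773)/3 = 3 - ⅓*87690078214/86980326229 = 3 - 87690078214/260940978687 = 695132857847/260940978687 ≈ 2.6639)
j(21)/K = (39*21)/(695132857847/260940978687) = 819*(260940978687/695132857847) = 213710661544653/695132857847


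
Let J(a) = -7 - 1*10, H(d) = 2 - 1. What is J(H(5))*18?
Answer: -306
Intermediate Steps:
H(d) = 1
J(a) = -17 (J(a) = -7 - 10 = -17)
J(H(5))*18 = -17*18 = -306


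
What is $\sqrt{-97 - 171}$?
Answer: $2 i \sqrt{67} \approx 16.371 i$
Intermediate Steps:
$\sqrt{-97 - 171} = \sqrt{-268} = 2 i \sqrt{67}$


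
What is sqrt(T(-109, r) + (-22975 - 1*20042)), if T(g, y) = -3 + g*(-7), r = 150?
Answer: I*sqrt(42257) ≈ 205.57*I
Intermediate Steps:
T(g, y) = -3 - 7*g
sqrt(T(-109, r) + (-22975 - 1*20042)) = sqrt((-3 - 7*(-109)) + (-22975 - 1*20042)) = sqrt((-3 + 763) + (-22975 - 20042)) = sqrt(760 - 43017) = sqrt(-42257) = I*sqrt(42257)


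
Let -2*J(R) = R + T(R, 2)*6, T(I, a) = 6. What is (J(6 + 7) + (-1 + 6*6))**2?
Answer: 441/4 ≈ 110.25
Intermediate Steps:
J(R) = -18 - R/2 (J(R) = -(R + 6*6)/2 = -(R + 36)/2 = -(36 + R)/2 = -18 - R/2)
(J(6 + 7) + (-1 + 6*6))**2 = ((-18 - (6 + 7)/2) + (-1 + 6*6))**2 = ((-18 - 1/2*13) + (-1 + 36))**2 = ((-18 - 13/2) + 35)**2 = (-49/2 + 35)**2 = (21/2)**2 = 441/4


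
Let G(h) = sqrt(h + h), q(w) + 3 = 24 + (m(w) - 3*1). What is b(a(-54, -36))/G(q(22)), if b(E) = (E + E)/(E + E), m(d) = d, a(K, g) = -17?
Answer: sqrt(5)/20 ≈ 0.11180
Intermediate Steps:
b(E) = 1 (b(E) = (2*E)/((2*E)) = (2*E)*(1/(2*E)) = 1)
q(w) = 18 + w (q(w) = -3 + (24 + (w - 3*1)) = -3 + (24 + (w - 3)) = -3 + (24 + (-3 + w)) = -3 + (21 + w) = 18 + w)
G(h) = sqrt(2)*sqrt(h) (G(h) = sqrt(2*h) = sqrt(2)*sqrt(h))
b(a(-54, -36))/G(q(22)) = 1/(sqrt(2)*sqrt(18 + 22)) = 1/(sqrt(2)*sqrt(40)) = 1/(sqrt(2)*(2*sqrt(10))) = 1/(4*sqrt(5)) = 1*(sqrt(5)/20) = sqrt(5)/20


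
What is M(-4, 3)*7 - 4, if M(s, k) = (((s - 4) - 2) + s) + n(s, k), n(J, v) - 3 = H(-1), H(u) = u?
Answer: -88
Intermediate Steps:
n(J, v) = 2 (n(J, v) = 3 - 1 = 2)
M(s, k) = -4 + 2*s (M(s, k) = (((s - 4) - 2) + s) + 2 = (((-4 + s) - 2) + s) + 2 = ((-6 + s) + s) + 2 = (-6 + 2*s) + 2 = -4 + 2*s)
M(-4, 3)*7 - 4 = (-4 + 2*(-4))*7 - 4 = (-4 - 8)*7 - 4 = -12*7 - 4 = -84 - 4 = -88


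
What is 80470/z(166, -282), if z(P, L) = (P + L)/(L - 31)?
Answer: 12593555/58 ≈ 2.1713e+5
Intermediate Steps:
z(P, L) = (L + P)/(-31 + L)
80470/z(166, -282) = 80470/(((-282 + 166)/(-31 - 282))) = 80470/((-116/(-313))) = 80470/((-1/313*(-116))) = 80470/(116/313) = 80470*(313/116) = 12593555/58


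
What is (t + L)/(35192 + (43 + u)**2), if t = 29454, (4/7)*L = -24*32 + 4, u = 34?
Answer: 28117/41121 ≈ 0.68376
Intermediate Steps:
L = -1337 (L = 7*(-24*32 + 4)/4 = 7*(-768 + 4)/4 = (7/4)*(-764) = -1337)
(t + L)/(35192 + (43 + u)**2) = (29454 - 1337)/(35192 + (43 + 34)**2) = 28117/(35192 + 77**2) = 28117/(35192 + 5929) = 28117/41121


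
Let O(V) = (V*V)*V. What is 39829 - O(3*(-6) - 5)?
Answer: 51996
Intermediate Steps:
O(V) = V³ (O(V) = V²*V = V³)
39829 - O(3*(-6) - 5) = 39829 - (3*(-6) - 5)³ = 39829 - (-18 - 5)³ = 39829 - 1*(-23)³ = 39829 - 1*(-12167) = 39829 + 12167 = 51996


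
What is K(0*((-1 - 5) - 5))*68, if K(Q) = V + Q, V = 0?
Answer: 0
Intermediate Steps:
K(Q) = Q (K(Q) = 0 + Q = Q)
K(0*((-1 - 5) - 5))*68 = (0*((-1 - 5) - 5))*68 = (0*(-6 - 5))*68 = (0*(-11))*68 = 0*68 = 0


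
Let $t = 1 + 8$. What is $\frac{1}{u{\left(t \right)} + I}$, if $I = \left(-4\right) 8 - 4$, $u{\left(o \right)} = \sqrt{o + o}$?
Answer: $- \frac{2}{71} - \frac{\sqrt{2}}{426} \approx -0.031489$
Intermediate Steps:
$t = 9$
$u{\left(o \right)} = \sqrt{2} \sqrt{o}$ ($u{\left(o \right)} = \sqrt{2 o} = \sqrt{2} \sqrt{o}$)
$I = -36$ ($I = -32 - 4 = -36$)
$\frac{1}{u{\left(t \right)} + I} = \frac{1}{\sqrt{2} \sqrt{9} - 36} = \frac{1}{\sqrt{2} \cdot 3 - 36} = \frac{1}{3 \sqrt{2} - 36} = \frac{1}{-36 + 3 \sqrt{2}}$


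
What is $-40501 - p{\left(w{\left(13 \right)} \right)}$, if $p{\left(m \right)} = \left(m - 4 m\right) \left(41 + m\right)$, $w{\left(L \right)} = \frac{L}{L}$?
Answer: $-40375$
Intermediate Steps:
$w{\left(L \right)} = 1$
$p{\left(m \right)} = - 3 m \left(41 + m\right)$
$-40501 - p{\left(w{\left(13 \right)} \right)} = -40501 - \left(-3\right) 1 \left(41 + 1\right) = -40501 - \left(-3\right) 1 \cdot 42 = -40501 - -126 = -40501 + 126 = -40375$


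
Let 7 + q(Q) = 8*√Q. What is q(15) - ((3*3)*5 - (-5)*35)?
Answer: -227 + 8*√15 ≈ -196.02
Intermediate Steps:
q(Q) = -7 + 8*√Q
q(15) - ((3*3)*5 - (-5)*35) = (-7 + 8*√15) - ((3*3)*5 - (-5)*35) = (-7 + 8*√15) - (9*5 - 1*(-175)) = (-7 + 8*√15) - (45 + 175) = (-7 + 8*√15) - 1*220 = (-7 + 8*√15) - 220 = -227 + 8*√15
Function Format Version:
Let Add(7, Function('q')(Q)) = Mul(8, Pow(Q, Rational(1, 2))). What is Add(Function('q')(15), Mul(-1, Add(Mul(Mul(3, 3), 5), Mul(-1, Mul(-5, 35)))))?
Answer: Add(-227, Mul(8, Pow(15, Rational(1, 2)))) ≈ -196.02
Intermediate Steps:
Function('q')(Q) = Add(-7, Mul(8, Pow(Q, Rational(1, 2))))
Add(Function('q')(15), Mul(-1, Add(Mul(Mul(3, 3), 5), Mul(-1, Mul(-5, 35))))) = Add(Add(-7, Mul(8, Pow(15, Rational(1, 2)))), Mul(-1, Add(Mul(Mul(3, 3), 5), Mul(-1, Mul(-5, 35))))) = Add(Add(-7, Mul(8, Pow(15, Rational(1, 2)))), Mul(-1, Add(Mul(9, 5), Mul(-1, -175)))) = Add(Add(-7, Mul(8, Pow(15, Rational(1, 2)))), Mul(-1, Add(45, 175))) = Add(Add(-7, Mul(8, Pow(15, Rational(1, 2)))), Mul(-1, 220)) = Add(Add(-7, Mul(8, Pow(15, Rational(1, 2)))), -220) = Add(-227, Mul(8, Pow(15, Rational(1, 2))))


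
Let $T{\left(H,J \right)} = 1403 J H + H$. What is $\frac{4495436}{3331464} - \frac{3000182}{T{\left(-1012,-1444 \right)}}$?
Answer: $\frac{287710545950017}{213447124603119} \approx 1.3479$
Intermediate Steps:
$T{\left(H,J \right)} = H + 1403 H J$ ($T{\left(H,J \right)} = 1403 H J + H = H + 1403 H J$)
$\frac{4495436}{3331464} - \frac{3000182}{T{\left(-1012,-1444 \right)}} = \frac{4495436}{3331464} - \frac{3000182}{\left(-1012\right) \left(1 + 1403 \left(-1444\right)\right)} = 4495436 \cdot \frac{1}{3331464} - \frac{3000182}{\left(-1012\right) \left(1 - 2025932\right)} = \frac{1123859}{832866} - \frac{3000182}{\left(-1012\right) \left(-2025931\right)} = \frac{1123859}{832866} - \frac{3000182}{2050242172} = \frac{1123859}{832866} - \frac{1500091}{1025121086} = \frac{287710545950017}{213447124603119}$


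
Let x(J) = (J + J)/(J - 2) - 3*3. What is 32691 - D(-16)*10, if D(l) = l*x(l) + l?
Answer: 285259/9 ≈ 31695.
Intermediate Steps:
x(J) = -9 + 2*J/(-2 + J) (x(J) = (2*J)/(-2 + J) - 9 = 2*J/(-2 + J) - 9 = -9 + 2*J/(-2 + J))
D(l) = l + l*(18 - 7*l)/(-2 + l) (D(l) = l*((18 - 7*l)/(-2 + l)) + l = l*(18 - 7*l)/(-2 + l) + l = l + l*(18 - 7*l)/(-2 + l))
32691 - D(-16)*10 = 32691 - 2*(-16)*(8 - 3*(-16))/(-2 - 16)*10 = 32691 - 2*(-16)*(8 + 48)/(-18)*10 = 32691 - 2*(-16)*(-1/18)*56*10 = 32691 - 896*10/9 = 32691 - 1*8960/9 = 32691 - 8960/9 = 285259/9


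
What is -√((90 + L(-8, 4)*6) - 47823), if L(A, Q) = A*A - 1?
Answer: -I*√47355 ≈ -217.61*I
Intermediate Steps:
L(A, Q) = -1 + A² (L(A, Q) = A² - 1 = -1 + A²)
-√((90 + L(-8, 4)*6) - 47823) = -√((90 + (-1 + (-8)²)*6) - 47823) = -√((90 + (-1 + 64)*6) - 47823) = -√((90 + 63*6) - 47823) = -√((90 + 378) - 47823) = -√(468 - 47823) = -√(-47355) = -I*√47355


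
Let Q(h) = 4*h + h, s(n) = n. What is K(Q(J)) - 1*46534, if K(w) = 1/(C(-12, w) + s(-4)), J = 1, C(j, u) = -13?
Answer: -791079/17 ≈ -46534.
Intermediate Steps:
Q(h) = 5*h
K(w) = -1/17 (K(w) = 1/(-13 - 4) = 1/(-17) = -1/17)
K(Q(J)) - 1*46534 = -1/17 - 1*46534 = -1/17 - 46534 = -791079/17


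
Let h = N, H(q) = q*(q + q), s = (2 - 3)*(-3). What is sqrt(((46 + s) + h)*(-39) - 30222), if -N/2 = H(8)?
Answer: 3*I*sqrt(2461) ≈ 148.83*I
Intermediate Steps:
s = 3 (s = -1*(-3) = 3)
H(q) = 2*q**2 (H(q) = q*(2*q) = 2*q**2)
N = -256 (N = -4*8**2 = -4*64 = -2*128 = -256)
h = -256
sqrt(((46 + s) + h)*(-39) - 30222) = sqrt(((46 + 3) - 256)*(-39) - 30222) = sqrt((49 - 256)*(-39) - 30222) = sqrt(-207*(-39) - 30222) = sqrt(8073 - 30222) = sqrt(-22149) = 3*I*sqrt(2461)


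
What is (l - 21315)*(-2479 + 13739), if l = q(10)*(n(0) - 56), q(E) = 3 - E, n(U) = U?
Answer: -235592980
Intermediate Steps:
l = 392 (l = (3 - 1*10)*(0 - 56) = (3 - 10)*(-56) = -7*(-56) = 392)
(l - 21315)*(-2479 + 13739) = (392 - 21315)*(-2479 + 13739) = -20923*11260 = -235592980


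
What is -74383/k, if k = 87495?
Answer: -74383/87495 ≈ -0.85014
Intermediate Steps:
-74383/k = -74383/87495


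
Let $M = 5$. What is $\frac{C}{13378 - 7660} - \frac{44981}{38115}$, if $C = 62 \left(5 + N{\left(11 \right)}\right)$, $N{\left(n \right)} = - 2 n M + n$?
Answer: $- \frac{79889263}{36323595} \approx -2.1994$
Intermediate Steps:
$N{\left(n \right)} = - 9 n$ ($N{\left(n \right)} = - 2 n 5 + n = - 10 n + n = - 9 n$)
$C = -5828$ ($C = 62 \left(5 - 99\right) = 62 \left(-94\right) = -5828$)
$\frac{C}{13378 - 7660} - \frac{44981}{38115} = - \frac{5828}{13378 - 7660} - \frac{44981}{38115} = - \frac{5828}{5718} - \frac{44981}{38115} = \left(-5828\right) \frac{1}{5718} - \frac{44981}{38115} = - \frac{2914}{2859} - \frac{44981}{38115} = - \frac{79889263}{36323595}$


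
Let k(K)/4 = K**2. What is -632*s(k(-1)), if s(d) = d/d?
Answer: -632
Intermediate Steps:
k(K) = 4*K**2
s(d) = 1
-632*s(k(-1)) = -632*1 = -632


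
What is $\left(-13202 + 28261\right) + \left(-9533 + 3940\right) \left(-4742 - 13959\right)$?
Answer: $104609752$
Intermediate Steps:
$\left(-13202 + 28261\right) + \left(-9533 + 3940\right) \left(-4742 - 13959\right) = 15059 - -104594693 = 15059 + 104594693 = 104609752$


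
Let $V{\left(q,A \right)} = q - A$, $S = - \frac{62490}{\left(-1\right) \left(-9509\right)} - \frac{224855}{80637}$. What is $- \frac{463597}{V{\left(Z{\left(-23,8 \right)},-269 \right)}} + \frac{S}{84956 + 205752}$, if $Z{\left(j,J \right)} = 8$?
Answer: $- \frac{103339609947750551533}{61745592410717028} \approx -1673.6$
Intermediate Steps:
$S = - \frac{7177152325}{766777233}$ ($S = - \frac{62490}{9509} - \frac{224855}{80637} = - \frac{7177152325}{766777233} \approx -9.3602$)
$- \frac{463597}{V{\left(Z{\left(-23,8 \right)},-269 \right)}} + \frac{S}{84956 + 205752} = - \frac{463597}{8 - -269} - \frac{7177152325}{766777233 \left(84956 + 205752\right)} = - \frac{463597}{8 + 269} - \frac{7177152325}{766777233 \cdot 290708} = - \frac{463597}{277} - \frac{7177152325}{222908275850964} = - \frac{103339609947750551533}{61745592410717028}$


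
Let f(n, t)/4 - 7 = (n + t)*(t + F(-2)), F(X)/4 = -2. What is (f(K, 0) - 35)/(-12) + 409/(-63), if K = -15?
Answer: -11569/252 ≈ -45.909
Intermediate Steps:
F(X) = -8 (F(X) = 4*(-2) = -8)
f(n, t) = 28 + 4*(-8 + t)*(n + t) (f(n, t) = 28 + 4*((n + t)*(t - 8)) = 28 + 4*((n + t)*(-8 + t)) = 28 + 4*((-8 + t)*(n + t)) = 28 + 4*(-8 + t)*(n + t))
(f(K, 0) - 35)/(-12) + 409/(-63) = ((28 - 32*(-15) - 32*0 + 4*0² + 4*(-15)*0) - 35)/(-12) + 409/(-63) = ((28 + 480 + 0 + 4*0 + 0) - 35)*(-1/12) + 409*(-1/63) = ((28 + 480 + 0 + 0 + 0) - 35)*(-1/12) - 409/63 = (508 - 35)*(-1/12) - 409/63 = 473*(-1/12) - 409/63 = -473/12 - 409/63 = -11569/252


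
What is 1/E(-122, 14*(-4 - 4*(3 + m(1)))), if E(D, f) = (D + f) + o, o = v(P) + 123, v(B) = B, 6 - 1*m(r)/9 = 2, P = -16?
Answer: -1/2255 ≈ -0.00044346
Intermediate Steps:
m(r) = 36 (m(r) = 54 - 9*2 = 54 - 18 = 36)
o = 107 (o = -16 + 123 = 107)
E(D, f) = 107 + D + f (E(D, f) = (D + f) + 107 = 107 + D + f)
1/E(-122, 14*(-4 - 4*(3 + m(1)))) = 1/(107 - 122 + 14*(-4 - 4*(3 + 36))) = 1/(107 - 122 + 14*(-4 - 4*39)) = 1/(107 - 122 + 14*(-4 - 156)) = 1/(107 - 122 + 14*(-160)) = 1/(107 - 122 - 2240) = 1/(-2255) = -1/2255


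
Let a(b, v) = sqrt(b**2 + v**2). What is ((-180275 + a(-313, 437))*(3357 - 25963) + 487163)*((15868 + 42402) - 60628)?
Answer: -9610698231054 + 53304948*sqrt(288938) ≈ -9.5820e+12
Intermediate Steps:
((-180275 + a(-313, 437))*(3357 - 25963) + 487163)*((15868 + 42402) - 60628) = ((-180275 + sqrt((-313)**2 + 437**2))*(3357 - 25963) + 487163)*((15868 + 42402) - 60628) = ((-180275 + sqrt(97969 + 190969))*(-22606) + 487163)*(58270 - 60628) = ((-180275 + sqrt(288938))*(-22606) + 487163)*(-2358) = ((4075296650 - 22606*sqrt(288938)) + 487163)*(-2358) = (4075783813 - 22606*sqrt(288938))*(-2358) = -9610698231054 + 53304948*sqrt(288938)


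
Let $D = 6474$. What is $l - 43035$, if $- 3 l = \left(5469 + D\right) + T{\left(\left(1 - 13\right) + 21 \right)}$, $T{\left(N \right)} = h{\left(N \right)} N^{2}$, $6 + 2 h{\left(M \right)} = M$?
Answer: $- \frac{94113}{2} \approx -47057.0$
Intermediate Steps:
$h{\left(M \right)} = -3 + \frac{M}{2}$
$T{\left(N \right)} = N^{2} \left(-3 + \frac{N}{2}\right)$ ($T{\left(N \right)} = \left(-3 + \frac{N}{2}\right) N^{2} = N^{2} \left(-3 + \frac{N}{2}\right)$)
$l = - \frac{8043}{2}$ ($l = - \frac{\left(5469 + 6474\right) + \frac{\left(\left(1 - 13\right) + 21\right)^{2} \left(-6 + \left(\left(1 - 13\right) + 21\right)\right)}{2}}{3} = - \frac{11943 + \frac{\left(-12 + 21\right)^{2} \left(-6 + \left(-12 + 21\right)\right)}{2}}{3} = - \frac{11943 + \frac{9^{2} \left(-6 + 9\right)}{2}}{3} = - \frac{11943 + \frac{1}{2} \cdot 81 \cdot 3}{3} = - \frac{11943 + \frac{243}{2}}{3} = \left(- \frac{1}{3}\right) \frac{24129}{2} = - \frac{8043}{2} \approx -4021.5$)
$l - 43035 = - \frac{8043}{2} - 43035 = - \frac{94113}{2}$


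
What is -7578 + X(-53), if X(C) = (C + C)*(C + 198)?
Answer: -22948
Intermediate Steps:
X(C) = 2*C*(198 + C) (X(C) = (2*C)*(198 + C) = 2*C*(198 + C))
-7578 + X(-53) = -7578 + 2*(-53)*(198 - 53) = -7578 + 2*(-53)*145 = -7578 - 15370 = -22948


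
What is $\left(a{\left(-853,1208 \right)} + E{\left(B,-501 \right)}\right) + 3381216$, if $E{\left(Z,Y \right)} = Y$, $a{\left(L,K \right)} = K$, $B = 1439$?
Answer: $3381923$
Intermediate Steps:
$\left(a{\left(-853,1208 \right)} + E{\left(B,-501 \right)}\right) + 3381216 = \left(1208 - 501\right) + 3381216 = 707 + 3381216 = 3381923$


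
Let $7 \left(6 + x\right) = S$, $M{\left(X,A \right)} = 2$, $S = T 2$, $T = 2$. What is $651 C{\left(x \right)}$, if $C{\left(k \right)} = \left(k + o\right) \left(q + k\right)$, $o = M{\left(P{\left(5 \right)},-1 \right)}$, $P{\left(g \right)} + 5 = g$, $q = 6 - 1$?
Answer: $\frac{6696}{7} \approx 956.57$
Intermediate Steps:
$q = 5$ ($q = 6 - 1 = 5$)
$P{\left(g \right)} = -5 + g$
$S = 4$ ($S = 2 \cdot 2 = 4$)
$x = - \frac{38}{7}$ ($x = -6 + \frac{1}{7} \cdot 4 = -6 + \frac{4}{7} = - \frac{38}{7} \approx -5.4286$)
$o = 2$
$C{\left(k \right)} = \left(2 + k\right) \left(5 + k\right)$ ($C{\left(k \right)} = \left(k + 2\right) \left(5 + k\right) = \left(2 + k\right) \left(5 + k\right)$)
$651 C{\left(x \right)} = 651 \left(10 + \left(- \frac{38}{7}\right)^{2} + 7 \left(- \frac{38}{7}\right)\right) = 651 \left(10 + \frac{1444}{49} - 38\right) = 651 \cdot \frac{72}{49} = \frac{6696}{7}$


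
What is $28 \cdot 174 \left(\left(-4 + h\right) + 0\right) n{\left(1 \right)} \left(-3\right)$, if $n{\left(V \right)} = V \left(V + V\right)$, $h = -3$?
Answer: $204624$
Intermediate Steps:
$n{\left(V \right)} = 2 V^{2}$ ($n{\left(V \right)} = V 2 V = 2 V^{2}$)
$28 \cdot 174 \left(\left(-4 + h\right) + 0\right) n{\left(1 \right)} \left(-3\right) = 28 \cdot 174 \left(\left(-4 - 3\right) + 0\right) 2 \cdot 1^{2} \left(-3\right) = 4872 \left(-7 + 0\right) 2 \cdot 1 \left(-3\right) = 4872 \left(-7\right) 2 \left(-3\right) = 4872 \left(\left(-14\right) \left(-3\right)\right) = 4872 \cdot 42 = 204624$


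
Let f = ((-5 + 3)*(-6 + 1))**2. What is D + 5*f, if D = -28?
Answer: 472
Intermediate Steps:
f = 100 (f = (-2*(-5))**2 = 10**2 = 100)
D + 5*f = -28 + 5*100 = -28 + 500 = 472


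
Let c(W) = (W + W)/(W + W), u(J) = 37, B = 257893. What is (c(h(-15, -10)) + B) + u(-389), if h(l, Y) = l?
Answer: 257931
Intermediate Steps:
c(W) = 1 (c(W) = (2*W)/((2*W)) = (2*W)*(1/(2*W)) = 1)
(c(h(-15, -10)) + B) + u(-389) = (1 + 257893) + 37 = 257894 + 37 = 257931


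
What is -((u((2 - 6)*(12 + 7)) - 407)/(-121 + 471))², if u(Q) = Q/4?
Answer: -45369/30625 ≈ -1.4814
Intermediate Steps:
u(Q) = Q/4 (u(Q) = Q*(¼) = Q/4)
-((u((2 - 6)*(12 + 7)) - 407)/(-121 + 471))² = -((((2 - 6)*(12 + 7))/4 - 407)/(-121 + 471))² = -(((-4*19)/4 - 407)/350)² = -(((¼)*(-76) - 407)*(1/350))² = -((-19 - 407)*(1/350))² = -(-426*1/350)² = -(-213/175)² = -1*45369/30625 = -45369/30625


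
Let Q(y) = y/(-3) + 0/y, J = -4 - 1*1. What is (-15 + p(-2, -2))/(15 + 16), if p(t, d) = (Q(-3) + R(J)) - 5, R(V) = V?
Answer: -24/31 ≈ -0.77419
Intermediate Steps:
J = -5 (J = -4 - 1 = -5)
Q(y) = -y/3 (Q(y) = y*(-1/3) + 0 = -y/3 + 0 = -y/3)
p(t, d) = -9 (p(t, d) = (-1/3*(-3) - 5) - 5 = (1 - 5) - 5 = -4 - 5 = -9)
(-15 + p(-2, -2))/(15 + 16) = (-15 - 9)/(15 + 16) = -24/31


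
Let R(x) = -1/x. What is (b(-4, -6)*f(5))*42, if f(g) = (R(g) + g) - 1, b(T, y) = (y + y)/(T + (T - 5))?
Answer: 9576/65 ≈ 147.32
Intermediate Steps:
b(T, y) = 2*y/(-5 + 2*T) (b(T, y) = (2*y)/(T + (-5 + T)) = (2*y)/(-5 + 2*T) = 2*y/(-5 + 2*T))
f(g) = -1 + g - 1/g (f(g) = (-1/g + g) - 1 = (g - 1/g) - 1 = -1 + g - 1/g)
(b(-4, -6)*f(5))*42 = ((2*(-6)/(-5 + 2*(-4)))*(-1 + 5 - 1/5))*42 = ((2*(-6)/(-5 - 8))*(-1 + 5 - 1*⅕))*42 = ((2*(-6)/(-13))*(-1 + 5 - ⅕))*42 = ((2*(-6)*(-1/13))*(19/5))*42 = ((12/13)*(19/5))*42 = (228/65)*42 = 9576/65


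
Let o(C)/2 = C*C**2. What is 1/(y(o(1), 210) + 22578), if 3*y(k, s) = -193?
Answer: 3/67541 ≈ 4.4417e-5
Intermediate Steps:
o(C) = 2*C**3 (o(C) = 2*(C*C**2) = 2*C**3)
y(k, s) = -193/3 (y(k, s) = (1/3)*(-193) = -193/3)
1/(y(o(1), 210) + 22578) = 1/(-193/3 + 22578) = 1/(67541/3) = 3/67541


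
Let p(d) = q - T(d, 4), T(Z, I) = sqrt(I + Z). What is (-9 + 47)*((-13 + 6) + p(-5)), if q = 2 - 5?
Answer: -380 - 38*I ≈ -380.0 - 38.0*I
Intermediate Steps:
q = -3
p(d) = -3 - sqrt(4 + d)
(-9 + 47)*((-13 + 6) + p(-5)) = (-9 + 47)*((-13 + 6) + (-3 - sqrt(4 - 5))) = 38*(-7 + (-3 - sqrt(-1))) = 38*(-7 + (-3 - I)) = 38*(-10 - I) = -380 - 38*I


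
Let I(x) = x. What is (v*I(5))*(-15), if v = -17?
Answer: 1275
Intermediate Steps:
(v*I(5))*(-15) = -17*5*(-15) = -85*(-15) = 1275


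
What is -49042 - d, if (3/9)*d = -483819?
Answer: 1402415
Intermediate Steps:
d = -1451457 (d = 3*(-483819) = -1451457)
-49042 - d = -49042 - 1*(-1451457) = -49042 + 1451457 = 1402415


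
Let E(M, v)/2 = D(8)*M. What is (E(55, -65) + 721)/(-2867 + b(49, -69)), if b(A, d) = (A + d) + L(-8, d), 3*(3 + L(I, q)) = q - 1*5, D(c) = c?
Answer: -4803/8744 ≈ -0.54929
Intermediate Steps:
L(I, q) = -14/3 + q/3 (L(I, q) = -3 + (q - 1*5)/3 = -3 + (q - 5)/3 = -3 + (-5 + q)/3 = -3 + (-5/3 + q/3) = -14/3 + q/3)
E(M, v) = 16*M (E(M, v) = 2*(8*M) = 16*M)
b(A, d) = -14/3 + A + 4*d/3 (b(A, d) = (A + d) + (-14/3 + d/3) = -14/3 + A + 4*d/3)
(E(55, -65) + 721)/(-2867 + b(49, -69)) = (16*55 + 721)/(-2867 + (-14/3 + 49 + (4/3)*(-69))) = (880 + 721)/(-2867 + (-14/3 + 49 - 92)) = 1601/(-2867 - 143/3) = 1601/(-8744/3) = 1601*(-3/8744) = -4803/8744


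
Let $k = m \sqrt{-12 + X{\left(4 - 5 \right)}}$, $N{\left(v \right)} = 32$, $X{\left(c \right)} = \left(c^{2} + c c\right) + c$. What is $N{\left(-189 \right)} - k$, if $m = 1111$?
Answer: $32 - 1111 i \sqrt{11} \approx 32.0 - 3684.8 i$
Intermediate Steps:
$X{\left(c \right)} = c + 2 c^{2}$ ($X{\left(c \right)} = \left(c^{2} + c^{2}\right) + c = 2 c^{2} + c = c + 2 c^{2}$)
$k = 1111 i \sqrt{11}$ ($k = 1111 \sqrt{-12 + \left(4 - 5\right) \left(1 + 2 \left(4 - 5\right)\right)} = 1111 \sqrt{-12 - \left(1 + 2 \left(-1\right)\right)} = 1111 \sqrt{-12 - \left(1 - 2\right)} = 1111 \sqrt{-12 - -1} = 1111 \sqrt{-12 + 1} = 1111 \sqrt{-11} = 1111 i \sqrt{11} \approx 3684.8 i$)
$N{\left(-189 \right)} - k = 32 - 1111 i \sqrt{11}$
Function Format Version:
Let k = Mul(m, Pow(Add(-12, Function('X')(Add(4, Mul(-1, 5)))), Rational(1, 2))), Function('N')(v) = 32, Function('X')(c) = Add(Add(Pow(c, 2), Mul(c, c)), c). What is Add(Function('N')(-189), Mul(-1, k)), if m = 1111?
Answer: Add(32, Mul(-1111, I, Pow(11, Rational(1, 2)))) ≈ Add(32.000, Mul(-3684.8, I))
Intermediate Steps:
Function('X')(c) = Add(c, Mul(2, Pow(c, 2))) (Function('X')(c) = Add(Add(Pow(c, 2), Pow(c, 2)), c) = Add(Mul(2, Pow(c, 2)), c) = Add(c, Mul(2, Pow(c, 2))))
k = Mul(1111, I, Pow(11, Rational(1, 2))) (k = Mul(1111, Pow(Add(-12, Mul(Add(4, Mul(-1, 5)), Add(1, Mul(2, Add(4, Mul(-1, 5)))))), Rational(1, 2))) = Mul(1111, Pow(Add(-12, Mul(Add(4, -5), Add(1, Mul(2, Add(4, -5))))), Rational(1, 2))) = Mul(1111, Pow(Add(-12, Mul(-1, Add(1, Mul(2, -1)))), Rational(1, 2))) = Mul(1111, Pow(Add(-12, Mul(-1, Add(1, -2))), Rational(1, 2))) = Mul(1111, Pow(Add(-12, Mul(-1, -1)), Rational(1, 2))) = Mul(1111, Pow(Add(-12, 1), Rational(1, 2))) = Mul(1111, Pow(-11, Rational(1, 2))) = Mul(1111, Mul(I, Pow(11, Rational(1, 2)))) = Mul(1111, I, Pow(11, Rational(1, 2))) ≈ Mul(3684.8, I))
Add(Function('N')(-189), Mul(-1, k)) = Add(32, Mul(-1, Mul(1111, I, Pow(11, Rational(1, 2))))) = Add(32, Mul(-1111, I, Pow(11, Rational(1, 2))))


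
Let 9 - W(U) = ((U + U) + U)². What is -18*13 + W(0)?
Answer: -225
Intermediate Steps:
W(U) = 9 - 9*U² (W(U) = 9 - ((U + U) + U)² = 9 - (2*U + U)² = 9 - (3*U)² = 9 - 9*U²)
-18*13 + W(0) = -18*13 + (9 - 9*0²) = -234 + (9 - 9*0) = -234 + (9 + 0) = -234 + 9 = -225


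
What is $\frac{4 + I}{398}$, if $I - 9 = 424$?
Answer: $\frac{437}{398} \approx 1.098$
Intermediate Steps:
$I = 433$ ($I = 9 + 424 = 433$)
$\frac{4 + I}{398} = \frac{4 + 433}{398} = \frac{1}{398} \cdot 437 = \frac{437}{398}$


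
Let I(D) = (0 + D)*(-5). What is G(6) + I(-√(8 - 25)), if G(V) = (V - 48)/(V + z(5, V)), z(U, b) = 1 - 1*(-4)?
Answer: -42/11 + 5*I*√17 ≈ -3.8182 + 20.616*I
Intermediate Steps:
z(U, b) = 5 (z(U, b) = 1 + 4 = 5)
G(V) = (-48 + V)/(5 + V) (G(V) = (V - 48)/(V + 5) = (-48 + V)/(5 + V))
I(D) = -5*D (I(D) = D*(-5) = -5*D)
G(6) + I(-√(8 - 25)) = (-48 + 6)/(5 + 6) - (-5)*√(8 - 25) = -42/11 - (-5)*√(-17) = (1/11)*(-42) - (-5)*I*√17 = -42/11 - (-5)*I*√17 = -42/11 + 5*I*√17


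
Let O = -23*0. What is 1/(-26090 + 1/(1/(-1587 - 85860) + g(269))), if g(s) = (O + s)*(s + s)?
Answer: -12655504733/330182118396523 ≈ -3.8329e-5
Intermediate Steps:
O = 0
g(s) = 2*s**2 (g(s) = (0 + s)*(s + s) = s*(2*s) = 2*s**2)
1/(-26090 + 1/(1/(-1587 - 85860) + g(269))) = 1/(-26090 + 1/(1/(-1587 - 85860) + 2*269**2)) = 1/(-26090 + 1/(1/(-87447) + 2*72361)) = 1/(-26090 + 1/(-1/87447 + 144722)) = 1/(-26090 + 1/(12655504733/87447)) = 1/(-26090 + 87447/12655504733) = 1/(-330182118396523/12655504733) = -12655504733/330182118396523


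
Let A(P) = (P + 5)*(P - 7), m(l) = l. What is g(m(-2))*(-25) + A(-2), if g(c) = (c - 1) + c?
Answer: 98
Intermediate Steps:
A(P) = (-7 + P)*(5 + P) (A(P) = (5 + P)*(-7 + P) = (-7 + P)*(5 + P))
g(c) = -1 + 2*c (g(c) = (-1 + c) + c = -1 + 2*c)
g(m(-2))*(-25) + A(-2) = (-1 + 2*(-2))*(-25) + (-35 + (-2)**2 - 2*(-2)) = (-1 - 4)*(-25) + (-35 + 4 + 4) = -5*(-25) - 27 = 125 - 27 = 98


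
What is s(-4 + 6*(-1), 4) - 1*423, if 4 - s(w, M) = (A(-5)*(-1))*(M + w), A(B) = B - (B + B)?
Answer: -449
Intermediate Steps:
A(B) = -B (A(B) = B - 2*B = -B)
s(w, M) = 4 + 5*M + 5*w (s(w, M) = 4 - -1*(-5)*(-1)*(M + w) = 4 - 5*(-1)*(M + w) = 4 - (-5)*(M + w) = 4 - (-5*M - 5*w) = 4 + (5*M + 5*w) = 4 + 5*M + 5*w)
s(-4 + 6*(-1), 4) - 1*423 = (4 + 5*4 + 5*(-4 + 6*(-1))) - 1*423 = (4 + 20 + 5*(-4 - 6)) - 423 = (4 + 20 + 5*(-10)) - 423 = (4 + 20 - 50) - 423 = -26 - 423 = -449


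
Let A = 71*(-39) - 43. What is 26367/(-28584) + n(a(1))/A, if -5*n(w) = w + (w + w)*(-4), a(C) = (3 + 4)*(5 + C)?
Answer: -31593643/33490920 ≈ -0.94335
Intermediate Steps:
a(C) = 35 + 7*C (a(C) = 7*(5 + C) = 35 + 7*C)
A = -2812 (A = -2769 - 43 = -2812)
n(w) = 7*w/5 (n(w) = -(w + (w + w)*(-4))/5 = -(w + (2*w)*(-4))/5 = -(w - 8*w)/5 = -(-7)*w/5 = 7*w/5)
26367/(-28584) + n(a(1))/A = 26367/(-28584) + (7*(35 + 7*1)/5)/(-2812) = 26367*(-1/28584) + (7*(35 + 7)/5)*(-1/2812) = -8789/9528 + ((7/5)*42)*(-1/2812) = -8789/9528 + (294/5)*(-1/2812) = -8789/9528 - 147/7030 = -31593643/33490920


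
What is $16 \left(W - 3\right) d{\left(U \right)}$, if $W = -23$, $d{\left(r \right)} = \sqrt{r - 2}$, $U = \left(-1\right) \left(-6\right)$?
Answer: $-832$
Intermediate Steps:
$U = 6$
$d{\left(r \right)} = \sqrt{-2 + r}$
$16 \left(W - 3\right) d{\left(U \right)} = 16 \left(-23 - 3\right) \sqrt{-2 + 6} = 16 \left(-26\right) \sqrt{4} = \left(-416\right) 2 = -832$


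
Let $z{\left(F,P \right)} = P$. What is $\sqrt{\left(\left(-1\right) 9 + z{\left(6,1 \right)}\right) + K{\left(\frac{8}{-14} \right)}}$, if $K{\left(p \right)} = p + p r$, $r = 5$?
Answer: $\frac{4 i \sqrt{35}}{7} \approx 3.3806 i$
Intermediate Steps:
$K{\left(p \right)} = 6 p$ ($K{\left(p \right)} = p + p 5 = p + 5 p = 6 p$)
$\sqrt{\left(\left(-1\right) 9 + z{\left(6,1 \right)}\right) + K{\left(\frac{8}{-14} \right)}} = \sqrt{\left(\left(-1\right) 9 + 1\right) + 6 \frac{8}{-14}} = \sqrt{\left(-9 + 1\right) + 6 \cdot 8 \left(- \frac{1}{14}\right)} = \sqrt{-8 + 6 \left(- \frac{4}{7}\right)} = \sqrt{-8 - \frac{24}{7}} = \sqrt{- \frac{80}{7}} = \frac{4 i \sqrt{35}}{7}$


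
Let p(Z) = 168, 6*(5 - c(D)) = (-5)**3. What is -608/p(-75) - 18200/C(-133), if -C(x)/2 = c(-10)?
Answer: 226964/651 ≈ 348.64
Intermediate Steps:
c(D) = 155/6 (c(D) = 5 - 1/6*(-5)**3 = 5 - 1/6*(-125) = 5 + 125/6 = 155/6)
C(x) = -155/3 (C(x) = -2*155/6 = -155/3)
-608/p(-75) - 18200/C(-133) = -608/168 - 18200/(-155/3) = -608*1/168 - 18200*(-3/155) = -76/21 + 10920/31 = 226964/651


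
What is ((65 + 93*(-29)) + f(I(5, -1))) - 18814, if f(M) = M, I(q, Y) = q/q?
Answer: -21445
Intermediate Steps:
I(q, Y) = 1
((65 + 93*(-29)) + f(I(5, -1))) - 18814 = ((65 + 93*(-29)) + 1) - 18814 = ((65 - 2697) + 1) - 18814 = (-2632 + 1) - 18814 = -2631 - 18814 = -21445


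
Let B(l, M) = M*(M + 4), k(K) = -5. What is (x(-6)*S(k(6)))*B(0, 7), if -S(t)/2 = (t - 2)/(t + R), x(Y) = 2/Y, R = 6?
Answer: -1078/3 ≈ -359.33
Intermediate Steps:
B(l, M) = M*(4 + M)
S(t) = -2*(-2 + t)/(6 + t) (S(t) = -2*(t - 2)/(t + 6) = -2*(-2 + t)/(6 + t))
(x(-6)*S(k(6)))*B(0, 7) = ((2/(-6))*(2*(2 - 1*(-5))/(6 - 5)))*(7*(4 + 7)) = ((2*(-1/6))*(2*(2 + 5)/1))*(7*11) = -2*7/3*77 = -1/3*14*77 = -14/3*77 = -1078/3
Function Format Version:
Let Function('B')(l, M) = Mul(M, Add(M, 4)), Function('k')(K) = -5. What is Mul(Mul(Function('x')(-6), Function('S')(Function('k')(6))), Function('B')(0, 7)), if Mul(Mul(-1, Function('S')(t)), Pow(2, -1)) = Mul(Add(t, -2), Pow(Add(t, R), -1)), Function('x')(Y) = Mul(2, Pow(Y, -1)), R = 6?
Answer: Rational(-1078, 3) ≈ -359.33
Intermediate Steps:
Function('B')(l, M) = Mul(M, Add(4, M))
Function('S')(t) = Mul(-2, Pow(Add(6, t), -1), Add(-2, t)) (Function('S')(t) = Mul(-2, Mul(Add(t, -2), Pow(Add(t, 6), -1))) = Mul(-2, Mul(Add(-2, t), Pow(Add(6, t), -1))) = Mul(-2, Mul(Pow(Add(6, t), -1), Add(-2, t))) = Mul(-2, Pow(Add(6, t), -1), Add(-2, t)))
Mul(Mul(Function('x')(-6), Function('S')(Function('k')(6))), Function('B')(0, 7)) = Mul(Mul(Mul(2, Pow(-6, -1)), Mul(2, Pow(Add(6, -5), -1), Add(2, Mul(-1, -5)))), Mul(7, Add(4, 7))) = Mul(Mul(Mul(2, Rational(-1, 6)), Mul(2, Pow(1, -1), Add(2, 5))), Mul(7, 11)) = Mul(Mul(Rational(-1, 3), Mul(2, 1, 7)), 77) = Mul(Mul(Rational(-1, 3), 14), 77) = Mul(Rational(-14, 3), 77) = Rational(-1078, 3)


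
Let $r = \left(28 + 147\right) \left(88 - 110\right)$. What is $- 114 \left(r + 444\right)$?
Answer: $388284$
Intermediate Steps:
$r = -3850$ ($r = 175 \left(-22\right) = -3850$)
$- 114 \left(r + 444\right) = - 114 \left(-3850 + 444\right) = \left(-114\right) \left(-3406\right) = 388284$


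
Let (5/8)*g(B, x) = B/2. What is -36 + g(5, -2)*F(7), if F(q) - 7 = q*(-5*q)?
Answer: -988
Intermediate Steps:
F(q) = 7 - 5*q**2 (F(q) = 7 + q*(-5*q) = 7 - 5*q**2)
g(B, x) = 4*B/5 (g(B, x) = 8*(B/2)/5 = 4*B/5)
-36 + g(5, -2)*F(7) = -36 + ((4/5)*5)*(7 - 5*7**2) = -36 + 4*(7 - 5*49) = -36 + 4*(7 - 245) = -36 + 4*(-238) = -36 - 952 = -988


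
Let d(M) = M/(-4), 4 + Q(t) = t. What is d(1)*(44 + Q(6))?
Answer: -23/2 ≈ -11.500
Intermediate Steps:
Q(t) = -4 + t
d(M) = -M/4 (d(M) = M*(-1/4) = -M/4)
d(1)*(44 + Q(6)) = (-1/4*1)*(44 + (-4 + 6)) = -(44 + 2)/4 = -1/4*46 = -23/2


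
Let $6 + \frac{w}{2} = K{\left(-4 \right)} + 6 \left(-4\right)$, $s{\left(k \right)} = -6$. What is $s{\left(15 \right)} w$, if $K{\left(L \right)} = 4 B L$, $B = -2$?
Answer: $-24$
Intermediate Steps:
$K{\left(L \right)} = - 8 L$ ($K{\left(L \right)} = 4 \left(-2\right) L = - 8 L$)
$w = 4$ ($w = -12 + 2 \left(\left(-8\right) \left(-4\right) + 6 \left(-4\right)\right) = -12 + 2 \left(32 - 24\right) = -12 + 2 \cdot 8 = -12 + 16 = 4$)
$s{\left(15 \right)} w = \left(-6\right) 4 = -24$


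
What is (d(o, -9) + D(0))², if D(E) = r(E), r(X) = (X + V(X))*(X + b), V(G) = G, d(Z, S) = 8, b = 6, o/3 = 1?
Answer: 64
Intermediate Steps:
o = 3 (o = 3*1 = 3)
r(X) = 2*X*(6 + X) (r(X) = (X + X)*(X + 6) = (2*X)*(6 + X) = 2*X*(6 + X))
D(E) = 2*E*(6 + E)
(d(o, -9) + D(0))² = (8 + 2*0*(6 + 0))² = (8 + 2*0*6)² = (8 + 0)² = 8² = 64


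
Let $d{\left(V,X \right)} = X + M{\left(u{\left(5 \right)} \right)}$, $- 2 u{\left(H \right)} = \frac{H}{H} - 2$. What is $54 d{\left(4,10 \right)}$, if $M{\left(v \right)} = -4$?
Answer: $324$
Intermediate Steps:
$u{\left(H \right)} = \frac{1}{2}$ ($u{\left(H \right)} = - \frac{\frac{H}{H} - 2}{2} = - \frac{1 - 2}{2} = \left(- \frac{1}{2}\right) \left(-1\right) = \frac{1}{2}$)
$d{\left(V,X \right)} = -4 + X$ ($d{\left(V,X \right)} = X - 4 = -4 + X$)
$54 d{\left(4,10 \right)} = 54 \left(-4 + 10\right) = 54 \cdot 6 = 324$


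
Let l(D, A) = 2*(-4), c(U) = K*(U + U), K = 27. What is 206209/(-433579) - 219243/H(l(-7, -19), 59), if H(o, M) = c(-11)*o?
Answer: -32013021955/686789136 ≈ -46.613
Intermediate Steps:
c(U) = 54*U (c(U) = 27*(U + U) = 27*(2*U) = 54*U)
l(D, A) = -8
H(o, M) = -594*o (H(o, M) = (54*(-11))*o = -594*o)
206209/(-433579) - 219243/H(l(-7, -19), 59) = 206209/(-433579) - 219243/((-594*(-8))) = 206209*(-1/433579) - 219243/4752 = -206209/433579 - 219243*1/4752 = -206209/433579 - 73081/1584 = -32013021955/686789136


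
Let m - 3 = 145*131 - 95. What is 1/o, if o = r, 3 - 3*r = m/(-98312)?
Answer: 98312/104613 ≈ 0.93977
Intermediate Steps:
m = 18903 (m = 3 + (145*131 - 95) = 3 + (18995 - 95) = 3 + 18900 = 18903)
r = 104613/98312 (r = 1 - 6301/(-98312) = 1 - 6301*(-1)/98312 = 1 - 1/3*(-18903/98312) = 1 + 6301/98312 = 104613/98312 ≈ 1.0641)
o = 104613/98312 ≈ 1.0641
1/o = 1/(104613/98312) = 98312/104613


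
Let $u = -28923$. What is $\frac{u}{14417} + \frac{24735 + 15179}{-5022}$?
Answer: $- \frac{360345722}{36201087} \approx -9.954$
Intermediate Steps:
$\frac{u}{14417} + \frac{24735 + 15179}{-5022} = - \frac{28923}{14417} + \frac{24735 + 15179}{-5022} = \left(-28923\right) \frac{1}{14417} + 39914 \left(- \frac{1}{5022}\right) = - \frac{28923}{14417} - \frac{19957}{2511} = - \frac{360345722}{36201087}$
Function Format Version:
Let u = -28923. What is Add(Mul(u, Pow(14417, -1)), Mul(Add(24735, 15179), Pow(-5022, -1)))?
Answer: Rational(-360345722, 36201087) ≈ -9.9540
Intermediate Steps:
Add(Mul(u, Pow(14417, -1)), Mul(Add(24735, 15179), Pow(-5022, -1))) = Add(Mul(-28923, Pow(14417, -1)), Mul(Add(24735, 15179), Pow(-5022, -1))) = Add(Mul(-28923, Rational(1, 14417)), Mul(39914, Rational(-1, 5022))) = Add(Rational(-28923, 14417), Rational(-19957, 2511)) = Rational(-360345722, 36201087)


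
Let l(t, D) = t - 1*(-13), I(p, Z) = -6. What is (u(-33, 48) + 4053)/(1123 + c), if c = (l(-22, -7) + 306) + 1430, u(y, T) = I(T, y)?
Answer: 71/50 ≈ 1.4200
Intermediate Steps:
u(y, T) = -6
l(t, D) = 13 + t (l(t, D) = t + 13 = 13 + t)
c = 1727 (c = ((13 - 22) + 306) + 1430 = (-9 + 306) + 1430 = 297 + 1430 = 1727)
(u(-33, 48) + 4053)/(1123 + c) = (-6 + 4053)/(1123 + 1727) = 4047/2850 = 4047*(1/2850) = 71/50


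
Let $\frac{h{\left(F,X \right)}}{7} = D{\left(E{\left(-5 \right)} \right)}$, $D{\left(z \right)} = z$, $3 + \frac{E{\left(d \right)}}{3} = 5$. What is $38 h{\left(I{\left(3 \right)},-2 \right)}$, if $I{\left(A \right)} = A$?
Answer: $1596$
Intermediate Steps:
$E{\left(d \right)} = 6$ ($E{\left(d \right)} = -9 + 3 \cdot 5 = -9 + 15 = 6$)
$h{\left(F,X \right)} = 42$ ($h{\left(F,X \right)} = 7 \cdot 6 = 42$)
$38 h{\left(I{\left(3 \right)},-2 \right)} = 38 \cdot 42 = 1596$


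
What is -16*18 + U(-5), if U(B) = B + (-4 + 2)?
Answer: -295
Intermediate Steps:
U(B) = -2 + B (U(B) = B - 2 = -2 + B)
-16*18 + U(-5) = -16*18 + (-2 - 5) = -288 - 7 = -295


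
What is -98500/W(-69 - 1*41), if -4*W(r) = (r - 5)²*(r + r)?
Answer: -788/5819 ≈ -0.13542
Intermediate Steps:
W(r) = -r*(-5 + r)²/2 (W(r) = -(r - 5)²*(r + r)/4 = -(-5 + r)²*2*r/4 = -r*(-5 + r)²/2)
-98500/W(-69 - 1*41) = -98500*(-2/((-69 - 1*41)*(-5 + (-69 - 1*41))²)) = -98500*(-2/((-69 - 41)*(-5 + (-69 - 41))²)) = -98500*1/(55*(-5 - 110)²) = -98500/((-½*(-110)*(-115)²)) = -98500/((-½*(-110)*13225)) = -98500/727375 = -98500*1/727375 = -788/5819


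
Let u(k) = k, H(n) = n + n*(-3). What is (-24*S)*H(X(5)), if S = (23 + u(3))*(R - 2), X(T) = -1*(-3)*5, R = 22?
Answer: 374400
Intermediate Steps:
X(T) = 15 (X(T) = 3*5 = 15)
H(n) = -2*n (H(n) = n - 3*n = -2*n)
S = 520 (S = (23 + 3)*(22 - 2) = 26*20 = 520)
(-24*S)*H(X(5)) = (-24*520)*(-2*15) = -12480*(-30) = 374400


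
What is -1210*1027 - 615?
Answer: -1243285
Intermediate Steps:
-1210*1027 - 615 = -1242670 - 615 = -1243285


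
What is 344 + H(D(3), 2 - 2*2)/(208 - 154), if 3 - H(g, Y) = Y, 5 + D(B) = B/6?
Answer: 18581/54 ≈ 344.09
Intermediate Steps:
D(B) = -5 + B/6
H(g, Y) = 3 - Y
344 + H(D(3), 2 - 2*2)/(208 - 154) = 344 + (3 - (2 - 2*2))/(208 - 154) = 344 + (3 - (2 - 4))/54 = 344 + (3 - 1*(-2))/54 = 344 + (3 + 2)/54 = 344 + (1/54)*5 = 344 + 5/54 = 18581/54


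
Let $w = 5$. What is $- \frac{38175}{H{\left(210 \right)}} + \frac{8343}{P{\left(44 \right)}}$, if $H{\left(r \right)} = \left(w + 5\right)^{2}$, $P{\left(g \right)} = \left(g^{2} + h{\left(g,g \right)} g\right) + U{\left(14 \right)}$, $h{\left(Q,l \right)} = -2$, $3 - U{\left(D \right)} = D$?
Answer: $- \frac{2771727}{7348} \approx -377.21$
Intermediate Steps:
$U{\left(D \right)} = 3 - D$
$P{\left(g \right)} = -11 + g^{2} - 2 g$ ($P{\left(g \right)} = \left(g^{2} - 2 g\right) + \left(3 - 14\right) = \left(g^{2} - 2 g\right) - 11 = -11 + g^{2} - 2 g$)
$H{\left(r \right)} = 100$ ($H{\left(r \right)} = \left(5 + 5\right)^{2} = 10^{2} = 100$)
$- \frac{38175}{H{\left(210 \right)}} + \frac{8343}{P{\left(44 \right)}} = - \frac{38175}{100} + \frac{8343}{-11 + 44^{2} - 88} = \left(-38175\right) \frac{1}{100} + \frac{8343}{-11 + 1936 - 88} = - \frac{1527}{4} + \frac{8343}{1837} = - \frac{2771727}{7348}$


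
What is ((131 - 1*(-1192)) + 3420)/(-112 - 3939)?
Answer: -4743/4051 ≈ -1.1708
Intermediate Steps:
((131 - 1*(-1192)) + 3420)/(-112 - 3939) = ((131 + 1192) + 3420)/(-4051) = (1323 + 3420)*(-1/4051) = 4743*(-1/4051) = -4743/4051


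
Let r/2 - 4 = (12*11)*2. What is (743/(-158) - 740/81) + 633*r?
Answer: 4342030721/12798 ≈ 3.3927e+5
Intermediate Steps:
r = 536 (r = 8 + 2*((12*11)*2) = 8 + 2*(132*2) = 8 + 2*264 = 8 + 528 = 536)
(743/(-158) - 740/81) + 633*r = (743/(-158) - 740/81) + 633*536 = (743*(-1/158) - 740*1/81) + 339288 = (-743/158 - 740/81) + 339288 = -177103/12798 + 339288 = 4342030721/12798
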